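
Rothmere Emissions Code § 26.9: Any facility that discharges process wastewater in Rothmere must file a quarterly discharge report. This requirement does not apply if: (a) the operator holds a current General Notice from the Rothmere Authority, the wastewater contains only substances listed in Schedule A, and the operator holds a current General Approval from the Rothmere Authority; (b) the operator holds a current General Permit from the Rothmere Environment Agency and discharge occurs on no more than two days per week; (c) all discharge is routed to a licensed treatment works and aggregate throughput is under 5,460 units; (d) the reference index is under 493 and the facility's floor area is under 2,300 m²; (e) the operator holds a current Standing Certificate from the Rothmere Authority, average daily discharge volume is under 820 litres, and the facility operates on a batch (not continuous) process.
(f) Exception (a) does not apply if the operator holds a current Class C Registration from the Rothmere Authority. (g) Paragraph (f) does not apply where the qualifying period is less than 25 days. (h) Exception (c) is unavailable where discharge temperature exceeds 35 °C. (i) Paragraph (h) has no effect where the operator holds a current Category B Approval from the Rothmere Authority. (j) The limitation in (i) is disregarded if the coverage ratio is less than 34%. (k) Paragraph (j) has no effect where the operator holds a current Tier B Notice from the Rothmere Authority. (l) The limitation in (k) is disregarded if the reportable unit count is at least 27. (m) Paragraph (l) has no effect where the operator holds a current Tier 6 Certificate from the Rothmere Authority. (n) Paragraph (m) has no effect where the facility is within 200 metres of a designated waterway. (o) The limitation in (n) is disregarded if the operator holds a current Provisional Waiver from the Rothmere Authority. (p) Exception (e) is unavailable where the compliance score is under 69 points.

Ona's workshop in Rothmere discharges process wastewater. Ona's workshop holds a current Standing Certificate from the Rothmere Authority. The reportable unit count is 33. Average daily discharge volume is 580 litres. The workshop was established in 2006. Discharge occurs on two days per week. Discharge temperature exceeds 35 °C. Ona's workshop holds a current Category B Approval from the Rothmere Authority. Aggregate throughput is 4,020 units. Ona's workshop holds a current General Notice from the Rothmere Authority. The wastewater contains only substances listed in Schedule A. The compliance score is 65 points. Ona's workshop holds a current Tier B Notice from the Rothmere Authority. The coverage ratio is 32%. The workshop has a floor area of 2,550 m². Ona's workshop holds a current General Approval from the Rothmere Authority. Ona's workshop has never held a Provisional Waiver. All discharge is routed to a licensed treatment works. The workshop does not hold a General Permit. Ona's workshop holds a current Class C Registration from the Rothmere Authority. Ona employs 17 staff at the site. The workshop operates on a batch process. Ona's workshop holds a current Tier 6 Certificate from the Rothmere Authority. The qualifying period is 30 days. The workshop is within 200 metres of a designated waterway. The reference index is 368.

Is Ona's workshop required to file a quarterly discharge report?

All of (a)'s requirements are met (a current General Notice is held; the wastewater is Schedule-A-only; a current General Approval is held). But: (f) operates — a current Class C Registration is held. (g), which would lift (f), is not engaged — the qualifying period is 30 days, not less than 25 days. Exception (a) does not apply.
Exception (b) fails — no General Permit is held.
All of (c)'s requirements are met (discharge is routed to a licensed treatment works; aggregate throughput is 4,020 units, under the 5,460 units limit). But: (h) is engaged — discharge temperature exceeds 35 °C. (i) would limit (h) — a current Category B Approval is held — but (j) sets (i) aside: (j) operates against (i): the coverage ratio is 32%, less than the 34% limit. (k) is engaged (a current Tier B Notice is held), but is displaced by (l): (l) is engaged — the reportable unit count is 33, meeting the 27 threshold. (m) would limit (l) — a current Tier 6 Certificate is held — but (n) sets (m) aside: (n) operates against (m): the workshop is within 200 m of a designated waterway. (o) is inapplicable (there is no Provisional Waiver in force), so (n) stands. So (c) is unavailable.
Exception (d) fails — the facility's floor area is 2,550 m², not under 2,300 m².
All of (e)'s requirements are met (a current Standing Certificate is held; average daily discharge volume is 580 litres, under the 820 litres limit; the facility operates on a batch process). Turning to paragraph (p): (p) operates against (e): the compliance score is 65 points, under the 69 points limit. (e) is therefore removed.
Every exception is unavailable, so the rule governs.

Yes — Ona's workshop must file a quarterly discharge report.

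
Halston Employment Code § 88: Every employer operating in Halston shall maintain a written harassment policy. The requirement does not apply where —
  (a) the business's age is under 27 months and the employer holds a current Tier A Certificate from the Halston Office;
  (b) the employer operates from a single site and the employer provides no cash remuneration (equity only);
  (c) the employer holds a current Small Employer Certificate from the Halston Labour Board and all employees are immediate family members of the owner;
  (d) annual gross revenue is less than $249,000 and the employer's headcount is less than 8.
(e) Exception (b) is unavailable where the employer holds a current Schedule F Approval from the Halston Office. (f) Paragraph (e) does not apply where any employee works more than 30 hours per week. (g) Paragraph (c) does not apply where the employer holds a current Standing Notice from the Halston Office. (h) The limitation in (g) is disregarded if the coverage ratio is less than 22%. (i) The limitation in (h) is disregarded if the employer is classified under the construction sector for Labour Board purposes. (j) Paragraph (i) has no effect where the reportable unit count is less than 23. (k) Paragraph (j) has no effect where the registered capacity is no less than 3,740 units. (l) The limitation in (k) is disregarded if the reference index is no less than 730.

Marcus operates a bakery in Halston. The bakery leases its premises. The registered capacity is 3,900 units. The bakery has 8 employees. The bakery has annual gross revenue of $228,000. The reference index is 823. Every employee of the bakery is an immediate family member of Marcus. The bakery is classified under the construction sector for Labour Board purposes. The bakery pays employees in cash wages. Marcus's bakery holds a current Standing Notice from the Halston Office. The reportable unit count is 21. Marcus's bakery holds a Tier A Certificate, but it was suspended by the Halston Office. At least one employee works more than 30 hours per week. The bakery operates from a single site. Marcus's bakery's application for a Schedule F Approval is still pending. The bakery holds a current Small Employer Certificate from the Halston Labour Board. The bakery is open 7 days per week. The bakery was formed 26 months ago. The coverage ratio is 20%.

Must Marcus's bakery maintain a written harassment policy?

Exception (a) requires that the employer holds a current Tier A Certificate from the Halston Office; but no current Tier A Certificate is held, so (a) is unavailable.
Exception (b) does not apply: employees are paid cash wages.
Exception (c) is satisfied on its face — a current Small Employer Certificate is held; every employee is an immediate family member. Considering the limiting provisions: (g) would limit (c) — a current Standing Notice is held — but (h) sets (g) aside: (h) is triggered — the coverage ratio is 20%, less than the 22% limit. (i) would limit (h) — the bakery is classified under the construction sector — but (j) sets (i) aside: (j) operates against (i): the reportable unit count is 21, less than the 23 limit. (k) would limit (j) — the registered capacity is 3,900 units, meeting the 3,740 units threshold — but (l) sets (k) aside: (l) applies — the reference index is 823, meeting the 730 threshold. So (c) applies.
Exception (d) requires that the employer's headcount is less than 8; but the employer's headcount is 8, not less than 8, so (d) is unavailable.

No — exception (c) applies; Marcus's bakery is not required to maintain a written harassment policy.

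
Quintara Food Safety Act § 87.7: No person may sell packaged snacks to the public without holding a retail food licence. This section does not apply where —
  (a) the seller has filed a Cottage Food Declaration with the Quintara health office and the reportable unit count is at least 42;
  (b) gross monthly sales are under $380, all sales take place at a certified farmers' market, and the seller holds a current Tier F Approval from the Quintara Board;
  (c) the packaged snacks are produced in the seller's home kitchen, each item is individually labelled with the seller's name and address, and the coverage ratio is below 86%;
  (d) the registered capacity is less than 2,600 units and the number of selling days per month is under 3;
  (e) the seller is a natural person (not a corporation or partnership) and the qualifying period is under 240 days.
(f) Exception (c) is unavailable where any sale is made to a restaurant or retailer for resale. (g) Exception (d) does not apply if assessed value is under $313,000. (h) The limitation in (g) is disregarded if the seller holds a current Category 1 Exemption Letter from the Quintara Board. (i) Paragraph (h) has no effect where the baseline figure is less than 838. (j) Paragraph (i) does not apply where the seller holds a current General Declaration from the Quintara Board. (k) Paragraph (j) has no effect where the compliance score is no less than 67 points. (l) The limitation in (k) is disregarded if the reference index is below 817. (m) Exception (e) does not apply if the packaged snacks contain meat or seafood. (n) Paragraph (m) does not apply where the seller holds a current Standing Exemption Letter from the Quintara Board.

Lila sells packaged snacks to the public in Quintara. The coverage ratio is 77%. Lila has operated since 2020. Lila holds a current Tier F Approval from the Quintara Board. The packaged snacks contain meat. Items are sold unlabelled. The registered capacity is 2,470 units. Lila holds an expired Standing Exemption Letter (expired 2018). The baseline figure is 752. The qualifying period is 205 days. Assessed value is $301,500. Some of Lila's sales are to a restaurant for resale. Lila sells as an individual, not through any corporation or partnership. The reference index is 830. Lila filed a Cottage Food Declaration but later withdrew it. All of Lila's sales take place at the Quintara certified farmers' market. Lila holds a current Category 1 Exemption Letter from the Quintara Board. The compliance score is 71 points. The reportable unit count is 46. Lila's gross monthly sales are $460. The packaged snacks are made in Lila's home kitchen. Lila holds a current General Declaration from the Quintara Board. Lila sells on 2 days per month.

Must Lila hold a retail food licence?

Yes — Lila must hold a retail food licence.

Exception (a) requires that the seller has filed a Cottage Food Declaration with the Quintara health office; but the Cottage Food Declaration was withdrawn, so (a) is unavailable.
Exception (b) fails — gross monthly sales are $460, not under $380.
Exception (c) fails — items are sold unlabelled.
Exception (d): the registered capacity is 2,470 units, less than the 2,600 units limit; the number of selling days per month is 2, under the 3 limit — every condition holds. But: (g) operates against (d): assessed value is $301,500, under the $313,000 limit. (h) operates (a current Category 1 Exemption Letter is held), but is overridden by (i): (i) is triggered — the baseline figure is 752, less than the 838 limit. (j) is triggered (a current General Declaration is held), but is itself disapplied by (k): (k) is engaged — the compliance score is 71 points, meeting the 67 points threshold. (l), which would lift (k), does not operate here — the reference index is 830, not below 817. So (d) is unavailable.
All of (e)'s requirements are met (the seller is a natural person; the qualifying period is 205 days, under the 240 days limit). Turning to paragraphs (m)–(n): (m) operates against (e): the packaged snacks contain meat. (n) is inapplicable (the Standing Exemption Letter is not current), so (m) stands. So (e) is unavailable.
No exception is made out. Lila falls within the general rule.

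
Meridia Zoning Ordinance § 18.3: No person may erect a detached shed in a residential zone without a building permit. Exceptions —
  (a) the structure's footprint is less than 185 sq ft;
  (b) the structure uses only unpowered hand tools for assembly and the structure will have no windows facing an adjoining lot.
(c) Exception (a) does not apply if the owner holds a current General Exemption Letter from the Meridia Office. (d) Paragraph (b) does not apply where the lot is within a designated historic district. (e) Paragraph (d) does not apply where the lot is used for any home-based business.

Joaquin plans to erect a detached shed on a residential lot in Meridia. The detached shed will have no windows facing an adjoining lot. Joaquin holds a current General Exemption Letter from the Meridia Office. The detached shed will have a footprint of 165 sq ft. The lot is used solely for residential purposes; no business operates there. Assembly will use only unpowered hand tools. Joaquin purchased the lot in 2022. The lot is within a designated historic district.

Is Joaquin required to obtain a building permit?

Yes — Joaquin must obtain a building permit.

Exception (a) is satisfied on its face — the structure's footprint is 165 sq ft, less than the 185 sq ft limit. However, paragraph (c) must be considered: (c) is engaged — a current General Exemption Letter is held. So (a) is unavailable.
Exception (b): assembly uses only hand tools; no windows face an adjoining lot — every condition holds. However, paragraphs (d)–(e) must be considered: (d) operates against (b): the lot is in a historic district. (e), which would lift (d), is inapplicable — the lot is solely residential. Exception (b) does not apply.
No exception displaces § 18.3.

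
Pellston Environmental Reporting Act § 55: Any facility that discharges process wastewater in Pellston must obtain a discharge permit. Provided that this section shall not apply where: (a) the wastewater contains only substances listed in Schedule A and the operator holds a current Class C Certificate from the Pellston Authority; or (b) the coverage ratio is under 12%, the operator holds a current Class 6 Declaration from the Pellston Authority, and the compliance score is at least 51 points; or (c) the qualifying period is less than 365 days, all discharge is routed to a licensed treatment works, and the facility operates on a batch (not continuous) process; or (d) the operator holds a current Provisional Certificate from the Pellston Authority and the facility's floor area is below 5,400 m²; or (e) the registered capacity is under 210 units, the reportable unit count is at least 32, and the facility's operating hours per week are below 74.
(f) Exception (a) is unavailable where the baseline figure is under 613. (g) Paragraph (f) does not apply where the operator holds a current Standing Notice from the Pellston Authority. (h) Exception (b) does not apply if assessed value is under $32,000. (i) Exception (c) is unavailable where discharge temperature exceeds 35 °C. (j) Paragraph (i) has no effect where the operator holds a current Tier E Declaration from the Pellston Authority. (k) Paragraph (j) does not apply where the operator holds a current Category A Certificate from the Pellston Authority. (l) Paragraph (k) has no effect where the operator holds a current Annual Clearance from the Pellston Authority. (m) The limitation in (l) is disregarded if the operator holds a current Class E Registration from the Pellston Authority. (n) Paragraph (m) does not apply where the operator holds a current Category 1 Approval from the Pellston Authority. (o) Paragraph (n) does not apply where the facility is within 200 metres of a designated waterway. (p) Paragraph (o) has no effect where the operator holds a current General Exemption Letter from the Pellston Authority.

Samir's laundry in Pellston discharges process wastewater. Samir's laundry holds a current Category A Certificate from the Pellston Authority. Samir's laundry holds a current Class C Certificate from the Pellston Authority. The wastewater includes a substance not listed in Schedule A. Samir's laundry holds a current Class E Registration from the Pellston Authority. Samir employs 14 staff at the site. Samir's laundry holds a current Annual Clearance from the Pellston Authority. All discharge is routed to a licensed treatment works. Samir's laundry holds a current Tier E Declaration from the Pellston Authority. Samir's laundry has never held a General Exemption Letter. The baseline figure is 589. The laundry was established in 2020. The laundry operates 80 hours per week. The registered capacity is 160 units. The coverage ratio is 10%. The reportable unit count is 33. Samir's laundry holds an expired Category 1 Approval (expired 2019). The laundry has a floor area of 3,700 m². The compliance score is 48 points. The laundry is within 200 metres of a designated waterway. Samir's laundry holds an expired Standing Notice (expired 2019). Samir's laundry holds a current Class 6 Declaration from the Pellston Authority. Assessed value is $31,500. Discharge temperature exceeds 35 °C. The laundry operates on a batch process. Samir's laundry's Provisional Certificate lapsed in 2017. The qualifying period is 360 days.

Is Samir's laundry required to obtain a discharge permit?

Exception (a) fails — the wastewater includes a non-Schedule-A substance.
Exception (b) does not apply: the compliance score is 48 points, short of 51 points.
Exception (c): the qualifying period is 360 days, less than the 365 days limit; discharge is routed to a licensed treatment works; the facility operates on a batch process — every condition holds. But: (i) operates against (c): discharge temperature exceeds 35 °C. (j) would limit (i) — a current Tier E Declaration is held — but (k) sets (j) aside: (k) applies — a current Category A Certificate is held. (l) would limit (k) — a current Annual Clearance is held — but (m) sets (l) aside: (m) operates against (l): a current Class E Registration is held. (n) is not triggered (no current Category 1 Approval is held), so (m) stands. Exception (c) does not apply.
Exception (d) requires that the operator holds a current Provisional Certificate from the Pellston Authority; but no current Provisional Certificate is held, so (d) is unavailable.
Exception (e) requires that the facility's operating hours per week are below 74; but the facility's operating hours per week are 80, not below 74, so (e) is unavailable.
Every exception is unavailable, so the rule governs.

Yes — Samir's laundry must obtain a discharge permit.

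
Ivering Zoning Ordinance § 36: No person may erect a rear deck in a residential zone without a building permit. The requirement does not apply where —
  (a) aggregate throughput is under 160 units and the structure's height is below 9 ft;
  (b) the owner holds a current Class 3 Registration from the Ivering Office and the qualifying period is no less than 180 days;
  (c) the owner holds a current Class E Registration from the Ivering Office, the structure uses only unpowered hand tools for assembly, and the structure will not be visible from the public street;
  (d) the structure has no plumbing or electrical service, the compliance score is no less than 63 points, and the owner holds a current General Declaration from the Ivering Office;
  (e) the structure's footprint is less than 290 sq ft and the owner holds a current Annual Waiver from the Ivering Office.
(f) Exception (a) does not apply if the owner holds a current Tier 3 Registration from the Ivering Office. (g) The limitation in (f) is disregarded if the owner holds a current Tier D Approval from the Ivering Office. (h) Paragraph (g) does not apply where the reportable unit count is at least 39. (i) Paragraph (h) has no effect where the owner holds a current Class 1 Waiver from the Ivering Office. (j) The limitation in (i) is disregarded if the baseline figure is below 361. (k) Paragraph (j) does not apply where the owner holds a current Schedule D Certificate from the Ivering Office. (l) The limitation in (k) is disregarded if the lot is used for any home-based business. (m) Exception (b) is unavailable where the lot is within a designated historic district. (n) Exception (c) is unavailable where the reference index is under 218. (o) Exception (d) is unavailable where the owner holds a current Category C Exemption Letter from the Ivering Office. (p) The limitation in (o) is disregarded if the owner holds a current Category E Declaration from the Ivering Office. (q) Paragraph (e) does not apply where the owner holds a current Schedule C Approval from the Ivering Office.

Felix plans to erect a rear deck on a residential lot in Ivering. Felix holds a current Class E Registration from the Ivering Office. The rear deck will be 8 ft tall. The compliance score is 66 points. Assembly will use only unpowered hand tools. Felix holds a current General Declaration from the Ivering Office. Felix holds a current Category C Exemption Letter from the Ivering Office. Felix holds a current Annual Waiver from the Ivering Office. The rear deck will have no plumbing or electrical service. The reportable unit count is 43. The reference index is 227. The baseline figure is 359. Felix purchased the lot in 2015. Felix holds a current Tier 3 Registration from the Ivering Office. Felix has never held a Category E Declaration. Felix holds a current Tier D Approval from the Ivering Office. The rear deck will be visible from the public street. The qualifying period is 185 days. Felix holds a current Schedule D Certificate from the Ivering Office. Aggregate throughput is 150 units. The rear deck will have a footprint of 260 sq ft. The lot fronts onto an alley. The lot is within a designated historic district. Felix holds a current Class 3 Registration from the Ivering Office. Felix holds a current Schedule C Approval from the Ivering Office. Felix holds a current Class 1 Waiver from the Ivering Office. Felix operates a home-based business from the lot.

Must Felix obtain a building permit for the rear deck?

Exception (a) is satisfied on its face — aggregate throughput is 150 units, under the 160 units limit; the structure's height is 8 ft, below the 9 ft limit. Turning to paragraphs (f)–(l): (f) operates — a current Tier 3 Registration is held. (g) would limit (f) — a current Tier D Approval is held — but (h) sets (g) aside: (h) operates against (g): the reportable unit count is 43, meeting the 39 threshold. (i) operates (a current Class 1 Waiver is held), but is displaced by (j): (j) is triggered — the baseline figure is 359, below the 361 limit. (k) is engaged (a current Schedule D Certificate is held), but is overridden by (l): (l) operates — a home-based business operates on the lot. So (a) is unavailable.
Exception (b)'s conditions are all satisfied: a current Class 3 Registration is held; the qualifying period is 185 days, meeting the 180 days threshold. But applying paragraph (m): (m) operates — the lot is in a historic district. So (b) is unavailable.
Exception (c) requires that the structure will not be visible from the public street; but the structure will be visible from the street, so (c) is unavailable.
All of (d)'s requirements are met (there is no plumbing or electrical service; the compliance score is 66 points, meeting the 63 points threshold; a current General Declaration is held). However, paragraphs (o)–(p) must be considered: (o) operates — a current Category C Exemption Letter is held. (p), which would lift (o), is not engaged — there is no Category E Declaration in force. Exception (d) does not apply.
All of (e)'s requirements are met (the structure's footprint is 260 sq ft, less than the 290 sq ft limit; a current Annual Waiver is held). But: (q) applies — a current Schedule C Approval is held. (e) is therefore removed.
No exception displaces § 36.

Yes — Felix must obtain a building permit.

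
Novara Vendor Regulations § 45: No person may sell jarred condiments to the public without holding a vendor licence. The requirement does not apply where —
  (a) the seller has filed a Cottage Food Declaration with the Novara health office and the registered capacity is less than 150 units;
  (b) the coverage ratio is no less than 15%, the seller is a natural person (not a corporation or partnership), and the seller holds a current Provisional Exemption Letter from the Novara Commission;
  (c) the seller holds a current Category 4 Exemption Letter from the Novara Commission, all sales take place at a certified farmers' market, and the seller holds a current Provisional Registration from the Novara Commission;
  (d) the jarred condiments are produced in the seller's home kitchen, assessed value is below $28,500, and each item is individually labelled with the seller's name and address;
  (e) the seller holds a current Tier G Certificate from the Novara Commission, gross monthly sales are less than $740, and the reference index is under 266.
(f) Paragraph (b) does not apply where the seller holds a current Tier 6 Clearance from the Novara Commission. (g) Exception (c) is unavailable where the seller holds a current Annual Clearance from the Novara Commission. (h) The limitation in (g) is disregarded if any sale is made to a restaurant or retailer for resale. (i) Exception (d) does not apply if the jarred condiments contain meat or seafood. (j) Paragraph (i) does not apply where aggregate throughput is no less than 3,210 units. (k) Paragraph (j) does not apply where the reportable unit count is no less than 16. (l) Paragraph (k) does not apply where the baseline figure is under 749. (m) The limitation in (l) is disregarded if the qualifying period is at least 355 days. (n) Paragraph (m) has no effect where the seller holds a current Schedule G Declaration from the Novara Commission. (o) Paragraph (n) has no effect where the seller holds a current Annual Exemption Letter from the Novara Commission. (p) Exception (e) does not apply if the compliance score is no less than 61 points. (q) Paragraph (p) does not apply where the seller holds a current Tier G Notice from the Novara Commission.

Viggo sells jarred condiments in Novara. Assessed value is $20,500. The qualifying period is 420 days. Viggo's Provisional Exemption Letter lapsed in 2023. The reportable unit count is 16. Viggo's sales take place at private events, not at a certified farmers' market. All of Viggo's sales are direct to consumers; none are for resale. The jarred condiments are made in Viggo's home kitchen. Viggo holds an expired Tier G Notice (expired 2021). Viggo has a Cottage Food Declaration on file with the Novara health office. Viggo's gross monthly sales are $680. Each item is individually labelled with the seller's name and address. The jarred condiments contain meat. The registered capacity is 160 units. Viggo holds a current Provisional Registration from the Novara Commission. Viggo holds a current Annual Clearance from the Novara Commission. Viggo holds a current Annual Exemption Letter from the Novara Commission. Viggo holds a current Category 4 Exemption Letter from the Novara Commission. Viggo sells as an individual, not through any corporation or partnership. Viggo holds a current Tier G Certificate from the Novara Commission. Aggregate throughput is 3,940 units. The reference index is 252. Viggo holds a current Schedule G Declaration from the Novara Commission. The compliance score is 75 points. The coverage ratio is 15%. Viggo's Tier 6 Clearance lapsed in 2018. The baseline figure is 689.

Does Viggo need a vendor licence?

Yes — Viggo must hold a vendor licence.

Exception (a) fails — the registered capacity is 160 units, not less than 150 units.
Exception (b) does not apply: there is no Provisional Exemption Letter in force.
Exception (c) requires that all sales take place at a certified farmers' market; but sales are at private events, not a certified farmers' market, so (c) is unavailable.
All of (d)'s requirements are met (the jarred condiments are home-kitchen produced; assessed value is $20,500, below the $28,500 limit; items are individually labelled). However, paragraphs (i)–(o) must be considered: (i) operates against (d): the jarred condiments contain meat. (j) operates (aggregate throughput is 3,940 units, meeting the 3,210 units threshold), but is displaced by (k): (k) operates — the reportable unit count is 16, meeting the 16 threshold. (l) applies (the baseline figure is 689, under the 749 limit), but is itself disapplied by (m): (m) is triggered — the qualifying period is 420 days, meeting the 355 days threshold. (n) is engaged (a current Schedule G Declaration is held), but is overridden by (o): (o) operates against (n): a current Annual Exemption Letter is held. (d) is therefore removed.
Exception (e)'s conditions are all satisfied: a current Tier G Certificate is held; gross monthly sales are $680, less than the $740 limit; the reference index is 252, under the 266 limit. But applying paragraphs (p)–(q): (p) is engaged — the compliance score is 75 points, meeting the 61 points threshold. (q) is not engaged (no current Tier G Notice is held), so (p) stands. (e) is therefore removed.
None of the exceptions is available; § 45 applies in full.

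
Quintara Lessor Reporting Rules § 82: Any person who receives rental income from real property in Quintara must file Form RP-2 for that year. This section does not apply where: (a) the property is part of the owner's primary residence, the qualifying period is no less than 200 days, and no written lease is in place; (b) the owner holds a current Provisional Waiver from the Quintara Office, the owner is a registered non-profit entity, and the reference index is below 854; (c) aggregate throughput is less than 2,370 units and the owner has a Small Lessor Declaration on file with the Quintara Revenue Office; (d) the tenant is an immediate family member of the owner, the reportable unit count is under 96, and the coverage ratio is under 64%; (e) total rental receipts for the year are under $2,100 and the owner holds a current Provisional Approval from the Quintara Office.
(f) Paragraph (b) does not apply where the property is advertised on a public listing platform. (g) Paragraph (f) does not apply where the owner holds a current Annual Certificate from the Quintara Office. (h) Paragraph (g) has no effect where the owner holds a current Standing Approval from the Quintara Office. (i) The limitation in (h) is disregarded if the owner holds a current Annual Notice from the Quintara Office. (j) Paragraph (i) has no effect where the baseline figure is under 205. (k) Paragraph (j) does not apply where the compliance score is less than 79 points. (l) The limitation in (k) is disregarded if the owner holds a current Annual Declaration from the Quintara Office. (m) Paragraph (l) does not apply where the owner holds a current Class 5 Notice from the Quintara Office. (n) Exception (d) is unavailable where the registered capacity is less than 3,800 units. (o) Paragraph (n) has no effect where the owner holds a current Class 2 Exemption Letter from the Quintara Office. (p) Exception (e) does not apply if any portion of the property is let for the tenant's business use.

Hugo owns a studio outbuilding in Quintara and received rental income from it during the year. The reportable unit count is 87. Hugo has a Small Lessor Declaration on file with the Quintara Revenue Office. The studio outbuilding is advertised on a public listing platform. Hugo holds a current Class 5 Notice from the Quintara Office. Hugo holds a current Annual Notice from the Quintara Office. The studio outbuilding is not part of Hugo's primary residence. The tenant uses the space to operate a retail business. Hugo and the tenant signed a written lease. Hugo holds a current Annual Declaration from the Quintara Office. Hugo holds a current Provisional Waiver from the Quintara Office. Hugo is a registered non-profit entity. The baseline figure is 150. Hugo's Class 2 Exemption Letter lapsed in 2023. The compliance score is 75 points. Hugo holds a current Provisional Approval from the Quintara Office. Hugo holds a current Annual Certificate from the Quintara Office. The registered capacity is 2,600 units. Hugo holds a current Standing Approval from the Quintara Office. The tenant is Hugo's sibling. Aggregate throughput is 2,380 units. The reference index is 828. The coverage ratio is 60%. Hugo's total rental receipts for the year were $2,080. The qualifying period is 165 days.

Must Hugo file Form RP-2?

No — exception (b) applies; Hugo is not required to file Form RP-2.

Exception (a) fails — the studio outbuilding is not part of the primary residence.
Exception (b): a current Provisional Waiver is held; Hugo is a registered non-profit; the reference index is 828, below the 854 limit — every condition holds. Considering the limiting provisions: (f) is triggered (the property is publicly advertised), but is set aside by (g): (g) applies — a current Annual Certificate is held. (h) operates (a current Standing Approval is held), but is overridden by (i): (i) is engaged — a current Annual Notice is held. (j) would limit (i) — the baseline figure is 150, under the 205 limit — but (k) sets (j) aside: (k) operates against (j): the compliance score is 75 points, less than the 79 points limit. (l) would limit (k) — a current Annual Declaration is held — but (m) sets (l) aside: (m) operates — a current Class 5 Notice is held. Exception (b) stands.
Exception (c) requires that aggregate throughput is less than 2,370 units; but aggregate throughput is 2,380 units, not less than 2,370 units, so (c) is unavailable.
Exception (d)'s conditions are all satisfied: the tenant is an immediate family member; the reportable unit count is 87, under the 96 limit; the coverage ratio is 60%, under the 64% limit. However, paragraphs (n)–(o) must be considered: (n) applies — the registered capacity is 2,600 units, less than the 3,800 units limit. (o) is not engaged (no current Class 2 Exemption Letter is held), so (n) stands. So (d) is unavailable.
Exception (e) is satisfied on its face — total rental receipts for the year are $2,080, under the $2,100 limit; a current Provisional Approval is held. However, paragraph (p) must be considered: (p) applies — the space is let for business use. Exception (e) does not apply.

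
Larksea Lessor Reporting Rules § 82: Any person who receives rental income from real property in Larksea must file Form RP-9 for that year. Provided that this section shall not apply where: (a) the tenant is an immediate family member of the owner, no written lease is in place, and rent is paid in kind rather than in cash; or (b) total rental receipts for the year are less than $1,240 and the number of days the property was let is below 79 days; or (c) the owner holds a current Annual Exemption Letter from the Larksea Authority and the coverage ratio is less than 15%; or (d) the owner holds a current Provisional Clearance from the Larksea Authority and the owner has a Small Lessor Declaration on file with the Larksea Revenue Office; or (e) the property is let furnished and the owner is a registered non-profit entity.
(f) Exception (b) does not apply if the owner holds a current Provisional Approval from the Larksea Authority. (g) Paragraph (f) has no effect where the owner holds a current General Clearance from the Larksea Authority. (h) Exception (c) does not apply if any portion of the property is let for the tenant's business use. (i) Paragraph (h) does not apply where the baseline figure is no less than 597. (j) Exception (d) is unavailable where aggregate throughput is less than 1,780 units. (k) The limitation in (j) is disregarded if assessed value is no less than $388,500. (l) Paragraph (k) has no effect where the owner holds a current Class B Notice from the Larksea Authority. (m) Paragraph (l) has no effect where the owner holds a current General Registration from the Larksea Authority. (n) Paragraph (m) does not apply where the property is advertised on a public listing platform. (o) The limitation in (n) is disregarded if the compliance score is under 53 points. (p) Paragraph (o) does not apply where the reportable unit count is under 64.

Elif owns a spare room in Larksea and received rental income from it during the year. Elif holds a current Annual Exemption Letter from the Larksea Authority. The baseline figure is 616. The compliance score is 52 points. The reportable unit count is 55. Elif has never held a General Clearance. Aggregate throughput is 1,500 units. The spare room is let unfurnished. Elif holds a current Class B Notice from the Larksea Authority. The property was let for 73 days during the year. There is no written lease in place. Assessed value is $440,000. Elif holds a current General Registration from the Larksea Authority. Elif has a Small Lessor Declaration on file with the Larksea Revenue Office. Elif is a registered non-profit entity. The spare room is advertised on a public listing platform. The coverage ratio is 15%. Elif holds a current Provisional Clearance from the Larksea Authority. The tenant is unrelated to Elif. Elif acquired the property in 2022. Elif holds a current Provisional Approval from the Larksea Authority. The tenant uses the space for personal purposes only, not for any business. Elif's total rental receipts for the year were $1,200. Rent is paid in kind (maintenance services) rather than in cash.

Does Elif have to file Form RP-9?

Yes — Elif must file Form RP-9.

Exception (a) requires that the tenant is an immediate family member of the owner; but the tenant is unrelated to the owner, so (a) is unavailable.
Exception (b): total rental receipts for the year are $1,200, less than the $1,240 limit; the number of days the property was let is 73 days, below the 79 days limit — every condition holds. However, paragraphs (f)–(g) must be considered: (f) operates — a current Provisional Approval is held. (g), which would lift (f), does not operate here — no current General Clearance is held. So (b) is unavailable.
Exception (c) requires that the coverage ratio is less than 15%; but the coverage ratio is 15%, not less than 15%, so (c) is unavailable.
Exception (d): a current Provisional Clearance is held; a Small Lessor Declaration is on file — every condition holds. But: (j) is triggered — aggregate throughput is 1,500 units, less than the 1,780 units limit. (k) is triggered (assessed value is $440,000, meeting the $388,500 threshold), but is overridden by (l): (l) operates against (k): a current Class B Notice is held. (m) would limit (l) — a current General Registration is held — but (n) sets (m) aside: (n) applies — the property is publicly advertised. (o) operates (the compliance score is 52 points, under the 53 points limit), but yields to (p): (p) applies — the reportable unit count is 55, under the 64 limit. Exception (d) does not apply.
Exception (e) does not apply: the property is let unfurnished.
Every exception is unavailable, so the rule governs.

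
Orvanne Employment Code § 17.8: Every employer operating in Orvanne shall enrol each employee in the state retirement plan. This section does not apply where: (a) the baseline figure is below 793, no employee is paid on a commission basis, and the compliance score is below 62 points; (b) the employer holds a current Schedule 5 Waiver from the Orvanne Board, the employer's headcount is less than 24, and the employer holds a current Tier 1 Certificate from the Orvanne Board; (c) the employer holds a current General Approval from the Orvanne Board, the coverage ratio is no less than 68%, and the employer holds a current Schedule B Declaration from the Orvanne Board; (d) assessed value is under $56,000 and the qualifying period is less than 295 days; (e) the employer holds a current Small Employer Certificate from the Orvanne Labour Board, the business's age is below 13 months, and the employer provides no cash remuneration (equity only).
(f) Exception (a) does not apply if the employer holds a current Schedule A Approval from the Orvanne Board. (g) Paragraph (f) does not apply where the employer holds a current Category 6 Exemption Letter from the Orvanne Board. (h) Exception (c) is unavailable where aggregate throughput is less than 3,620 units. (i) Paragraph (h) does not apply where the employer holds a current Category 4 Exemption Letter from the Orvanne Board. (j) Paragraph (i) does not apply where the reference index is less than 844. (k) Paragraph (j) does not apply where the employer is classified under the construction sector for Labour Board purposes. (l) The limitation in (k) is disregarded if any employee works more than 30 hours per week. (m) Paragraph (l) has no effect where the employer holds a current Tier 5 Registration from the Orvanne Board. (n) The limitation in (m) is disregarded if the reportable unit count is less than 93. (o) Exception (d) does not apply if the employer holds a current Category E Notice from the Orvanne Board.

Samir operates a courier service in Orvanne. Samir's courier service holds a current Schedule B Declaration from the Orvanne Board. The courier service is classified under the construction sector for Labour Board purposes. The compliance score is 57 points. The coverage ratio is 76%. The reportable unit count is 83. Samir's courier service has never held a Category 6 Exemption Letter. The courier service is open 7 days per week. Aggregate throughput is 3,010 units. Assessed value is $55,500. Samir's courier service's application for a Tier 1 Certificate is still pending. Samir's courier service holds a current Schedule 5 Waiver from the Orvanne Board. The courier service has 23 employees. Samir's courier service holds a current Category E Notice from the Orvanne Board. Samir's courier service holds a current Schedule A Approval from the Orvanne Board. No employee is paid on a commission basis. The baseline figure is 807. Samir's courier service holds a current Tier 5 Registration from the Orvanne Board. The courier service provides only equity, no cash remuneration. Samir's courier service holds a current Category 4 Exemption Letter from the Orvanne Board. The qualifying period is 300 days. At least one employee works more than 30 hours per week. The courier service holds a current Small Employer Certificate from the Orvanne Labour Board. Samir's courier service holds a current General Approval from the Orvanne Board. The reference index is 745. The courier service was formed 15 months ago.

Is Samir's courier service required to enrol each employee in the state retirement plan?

Yes — Samir's courier service must enrol each employee in the state retirement plan.

Exception (a) does not apply: the baseline figure is 807, not below 793.
Exception (b) does not apply: the Tier 1 Certificate is not current.
All of (c)'s requirements are met (a current General Approval is held; the coverage ratio is 76%, meeting the 68% threshold; a current Schedule B Declaration is held). But applying paragraphs (h)–(n): (h) operates against (c): aggregate throughput is 3,010 units, less than the 3,620 units limit. (i) is engaged (a current Category 4 Exemption Letter is held), but is itself disapplied by (j): (j) is triggered — the reference index is 745, less than the 844 limit. (k) is engaged (the courier service is classified under the construction sector), but is set aside by (l): (l) operates against (k): at least one employee exceeds 30 hours/week. (m) is triggered (a current Tier 5 Registration is held), but is itself disapplied by (n): (n) operates against (m): the reportable unit count is 83, less than the 93 limit. So (c) is unavailable.
Exception (d) fails — the qualifying period is 300 days, not less than 295 days.
Exception (e) requires that the business's age is below 13 months; but the business's age is 15 months, not below 13 months, so (e) is unavailable.
No exception applies. The general rule governs.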